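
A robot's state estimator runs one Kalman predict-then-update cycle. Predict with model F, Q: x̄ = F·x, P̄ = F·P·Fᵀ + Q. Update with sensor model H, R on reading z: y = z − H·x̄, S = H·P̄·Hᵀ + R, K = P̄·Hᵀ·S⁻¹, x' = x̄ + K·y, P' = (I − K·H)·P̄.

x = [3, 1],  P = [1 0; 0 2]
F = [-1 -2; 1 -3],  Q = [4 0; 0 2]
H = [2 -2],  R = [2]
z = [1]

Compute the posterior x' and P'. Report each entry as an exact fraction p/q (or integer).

x' = [-103/25, -22/5]
P' = [317/25 63/5; 63/5 13]

x̄ = F·x = [-5, 0]
P̄ = F·P·Fᵀ + Q = [13 11; 11 21]
y = z − H·x̄ = [11]
S = H·P̄·Hᵀ + R = [50]
K = P̄·Hᵀ·S⁻¹ = [2/25; -2/5]
x' = x̄ + K·y = [-103/25, -22/5]
P' = (I − K·H)·P̄ = [317/25 63/5; 63/5 13]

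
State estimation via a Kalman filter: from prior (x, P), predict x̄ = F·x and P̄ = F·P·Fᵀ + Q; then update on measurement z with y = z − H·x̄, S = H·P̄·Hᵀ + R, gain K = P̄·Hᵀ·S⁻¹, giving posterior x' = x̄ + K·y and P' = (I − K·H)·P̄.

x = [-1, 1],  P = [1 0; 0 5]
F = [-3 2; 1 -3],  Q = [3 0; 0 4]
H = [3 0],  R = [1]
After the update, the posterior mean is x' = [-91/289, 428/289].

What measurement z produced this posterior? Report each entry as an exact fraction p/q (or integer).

x̄ = F·x = [5, -4]
P̄ = F·P·Fᵀ + Q = [32 -33; -33 50]
S = H·P̄·Hᵀ + R = [289]
K = P̄·Hᵀ·S⁻¹ = [96/289; -99/289]
x' − x̄ = [-1536/289, 1584/289] = K·y
y = (KᵀK)⁻¹·Kᵀ·(x' − x̄) = [-16]
z = y + H·x̄ = [-16] + [15] = [-1]

z = [-1]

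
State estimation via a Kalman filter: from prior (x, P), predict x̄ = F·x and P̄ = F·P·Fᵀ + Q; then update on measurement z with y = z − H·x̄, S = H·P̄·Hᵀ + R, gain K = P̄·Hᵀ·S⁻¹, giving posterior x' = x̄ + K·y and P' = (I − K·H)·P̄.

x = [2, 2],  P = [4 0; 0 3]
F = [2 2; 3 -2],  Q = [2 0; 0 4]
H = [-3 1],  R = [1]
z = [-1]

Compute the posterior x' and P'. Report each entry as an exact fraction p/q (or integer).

x̄ = F·x = [8, 2]
P̄ = F·P·Fᵀ + Q = [30 12; 12 52]
y = z − H·x̄ = [21]
S = H·P̄·Hᵀ + R = [251]
K = P̄·Hᵀ·S⁻¹ = [-78/251; 16/251]
x' = x̄ + K·y = [370/251, 838/251]
P' = (I − K·H)·P̄ = [1446/251 4260/251; 4260/251 12796/251]

x' = [370/251, 838/251]
P' = [1446/251 4260/251; 4260/251 12796/251]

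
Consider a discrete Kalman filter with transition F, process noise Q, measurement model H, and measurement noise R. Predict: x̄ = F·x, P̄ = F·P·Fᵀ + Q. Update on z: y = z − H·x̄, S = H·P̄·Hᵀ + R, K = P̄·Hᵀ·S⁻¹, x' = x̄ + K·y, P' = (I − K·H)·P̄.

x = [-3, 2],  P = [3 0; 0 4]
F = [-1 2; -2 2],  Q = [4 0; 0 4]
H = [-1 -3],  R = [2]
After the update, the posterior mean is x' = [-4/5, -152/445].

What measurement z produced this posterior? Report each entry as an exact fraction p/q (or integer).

z = [2]

x̄ = F·x = [7, 10]
P̄ = F·P·Fᵀ + Q = [23 22; 22 32]
S = H·P̄·Hᵀ + R = [445]
K = P̄·Hᵀ·S⁻¹ = [-1/5; -118/445]
x' − x̄ = [-39/5, -4602/445] = K·y
y = (KᵀK)⁻¹·Kᵀ·(x' − x̄) = [39]
z = y + H·x̄ = [39] + [-37] = [2]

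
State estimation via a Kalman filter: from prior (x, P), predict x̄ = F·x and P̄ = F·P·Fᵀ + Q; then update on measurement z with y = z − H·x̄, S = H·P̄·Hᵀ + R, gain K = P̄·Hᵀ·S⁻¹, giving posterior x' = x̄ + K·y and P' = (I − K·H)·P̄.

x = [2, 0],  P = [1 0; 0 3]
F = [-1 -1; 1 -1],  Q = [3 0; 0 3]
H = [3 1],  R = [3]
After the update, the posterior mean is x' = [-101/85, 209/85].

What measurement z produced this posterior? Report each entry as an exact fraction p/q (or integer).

x̄ = F·x = [-2, 2]
P̄ = F·P·Fᵀ + Q = [7 2; 2 7]
S = H·P̄·Hᵀ + R = [85]
K = P̄·Hᵀ·S⁻¹ = [23/85; 13/85]
x' − x̄ = [69/85, 39/85] = K·y
y = (KᵀK)⁻¹·Kᵀ·(x' − x̄) = [3]
z = y + H·x̄ = [3] + [-4] = [-1]

z = [-1]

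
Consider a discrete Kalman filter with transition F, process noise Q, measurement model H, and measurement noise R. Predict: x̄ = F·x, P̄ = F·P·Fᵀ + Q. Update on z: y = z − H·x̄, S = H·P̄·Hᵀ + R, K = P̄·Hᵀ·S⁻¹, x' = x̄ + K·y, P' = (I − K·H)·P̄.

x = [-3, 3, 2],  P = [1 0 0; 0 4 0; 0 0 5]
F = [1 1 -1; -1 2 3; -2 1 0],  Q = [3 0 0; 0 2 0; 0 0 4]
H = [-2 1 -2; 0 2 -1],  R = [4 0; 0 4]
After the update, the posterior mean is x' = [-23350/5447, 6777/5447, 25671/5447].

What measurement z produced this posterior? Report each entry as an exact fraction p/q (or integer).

x̄ = F·x = [-2, 15, 9]
P̄ = F·P·Fᵀ + Q = [13 -8 2; -8 64 10; 2 10 12]
S = H·P̄·Hᵀ + R = [176 138; 138 232]
K = P̄·Hᵀ·S⁻¹ = [-1583/5447 519/5447; -591/5447 3122/5447; -1320/5447 973/5447]
x' − x̄ = [-12456/5447, -74928/5447, -23352/5447] = K·y
y = (KᵀK)⁻¹·Kᵀ·(x' − x̄) = [0, -24]
z = y + H·x̄ = [0, -24] + [1, 21] = [1, -3]

z = [1, -3]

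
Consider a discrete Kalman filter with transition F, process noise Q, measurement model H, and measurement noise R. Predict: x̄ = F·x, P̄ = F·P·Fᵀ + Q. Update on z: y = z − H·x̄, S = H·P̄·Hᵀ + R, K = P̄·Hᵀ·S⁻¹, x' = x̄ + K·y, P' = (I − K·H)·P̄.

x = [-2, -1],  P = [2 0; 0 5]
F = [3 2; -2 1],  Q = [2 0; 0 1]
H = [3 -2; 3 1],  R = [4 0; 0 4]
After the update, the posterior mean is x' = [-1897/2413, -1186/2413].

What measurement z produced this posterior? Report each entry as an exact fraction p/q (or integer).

z = [-1, -3]

x̄ = F·x = [-8, 3]
P̄ = F·P·Fᵀ + Q = [40 -2; -2 14]
S = H·P̄·Hᵀ + R = [444 338; 338 366]
K = P̄·Hᵀ·S⁻¹ = [275/2413 524/2413; -3787/12065 3761/12065]
x' − x̄ = [17407/2413, -8425/2413] = K·y
y = (KᵀK)⁻¹·Kᵀ·(x' − x̄) = [29, 18]
z = y + H·x̄ = [29, 18] + [-30, -21] = [-1, -3]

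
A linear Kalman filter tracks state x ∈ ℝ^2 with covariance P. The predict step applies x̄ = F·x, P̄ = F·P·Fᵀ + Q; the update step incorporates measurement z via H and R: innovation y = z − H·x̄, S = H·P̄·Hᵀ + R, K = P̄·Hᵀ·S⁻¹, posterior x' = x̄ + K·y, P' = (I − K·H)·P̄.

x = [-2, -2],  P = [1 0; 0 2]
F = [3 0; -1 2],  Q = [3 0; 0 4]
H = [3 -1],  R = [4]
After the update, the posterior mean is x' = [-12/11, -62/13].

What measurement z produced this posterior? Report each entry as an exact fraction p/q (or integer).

z = [2]

x̄ = F·x = [-6, -2]
P̄ = F·P·Fᵀ + Q = [12 -3; -3 13]
S = H·P̄·Hᵀ + R = [143]
K = P̄·Hᵀ·S⁻¹ = [3/11; -2/13]
x' − x̄ = [54/11, -36/13] = K·y
y = (KᵀK)⁻¹·Kᵀ·(x' − x̄) = [18]
z = y + H·x̄ = [18] + [-16] = [2]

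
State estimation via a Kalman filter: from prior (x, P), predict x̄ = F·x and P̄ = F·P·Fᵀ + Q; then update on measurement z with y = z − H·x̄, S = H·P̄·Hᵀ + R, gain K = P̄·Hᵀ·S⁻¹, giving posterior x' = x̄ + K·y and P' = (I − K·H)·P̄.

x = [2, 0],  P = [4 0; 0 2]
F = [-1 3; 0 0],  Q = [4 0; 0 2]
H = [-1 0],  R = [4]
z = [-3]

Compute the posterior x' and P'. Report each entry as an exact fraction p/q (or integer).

x' = [7/3, 0]
P' = [52/15 0; 0 2]

x̄ = F·x = [-2, 0]
P̄ = F·P·Fᵀ + Q = [26 0; 0 2]
y = z − H·x̄ = [-5]
S = H·P̄·Hᵀ + R = [30]
K = P̄·Hᵀ·S⁻¹ = [-13/15; 0]
x' = x̄ + K·y = [7/3, 0]
P' = (I − K·H)·P̄ = [52/15 0; 0 2]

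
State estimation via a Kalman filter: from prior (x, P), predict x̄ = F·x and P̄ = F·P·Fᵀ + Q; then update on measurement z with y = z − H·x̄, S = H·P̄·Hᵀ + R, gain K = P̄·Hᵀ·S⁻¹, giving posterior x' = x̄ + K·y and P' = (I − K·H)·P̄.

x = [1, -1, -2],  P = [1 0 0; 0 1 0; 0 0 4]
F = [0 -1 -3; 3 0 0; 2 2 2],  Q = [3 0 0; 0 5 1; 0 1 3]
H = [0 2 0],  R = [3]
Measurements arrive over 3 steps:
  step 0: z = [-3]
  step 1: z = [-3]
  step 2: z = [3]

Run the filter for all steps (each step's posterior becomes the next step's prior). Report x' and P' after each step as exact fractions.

step 0: x̄ = F·x = [7, 3, -4]
step 0: P̄ = F·P·Fᵀ + Q = [40 0 -26; 0 14 7; -26 7 27]
step 0: y = z − H·x̄ = [-9]
step 0: S = H·P̄·Hᵀ + R = [59]
step 0: K = P̄·Hᵀ·S⁻¹ = [0; 28/59; 14/59]
step 0: x' = x̄ + K·y = [7, -75/59, -362/59]
step 0: P' = (I − K·H)·P̄ = [40 0 -26; 0 42/59 21/59; -26 21/59 1397/59]
step 1: x̄ = F·x = [1161/59, 21, -48/59]
step 1: P̄ = F·P·Fᵀ + Q = [12918/59 234 570/59; 234 365 85; 570/59 85 3269/59]
step 1: y = z − H·x̄ = [-45]
step 1: S = H·P̄·Hᵀ + R = [1463]
step 1: K = P̄·Hᵀ·S⁻¹ = [468/1463; 730/1463; 170/1463]
step 1: x' = x̄ + K·y = [456003/86317, -2127/1463, -521574/86317]
step 1: P' = (I − K·H)·P̄ = [5976618/86317 702/1463 -3860130/86317; 702/1463 1095/1463 255/1463; -3860130/86317 255/1463 3077447/86317]
step 2: x̄ = F·x = [1690215/86317, 1368009/86317, -20112/4543]
step 2: P̄ = F·P·Fᵀ + Q = [28110849/86317 34616916/86317 229668/4543; 34616916/86317 54221147/86317 685987/4543; 229668/4543 685987/4543 331805/4543]
step 2: y = z − H·x̄ = [-2477067/86317]
step 2: S = H·P̄·Hᵀ + R = [217143539/86317]
step 2: K = P̄·Hᵀ·S⁻¹ = [69233832/217143539; 108442294/217143539; 26067506/217143539]
step 2: x' = x̄ + K·y = [2265167073/217143539, 329430909/217143539, -1709368782/217143539]
step 2: P' = (I − K·H)·P̄ = [15185487711/217143539 103850748/217143539 -9930903612/217143539; 103850748/217143539 162663441/217143539 39101259/217143539; -9930903612/217143539 39101259/217143539 7987094757/217143539]

step 0: x' = [7, -75/59, -362/59], P' = [40 0 -26; 0 42/59 21/59; -26 21/59 1397/59]
step 1: x' = [456003/86317, -2127/1463, -521574/86317], P' = [5976618/86317 702/1463 -3860130/86317; 702/1463 1095/1463 255/1463; -3860130/86317 255/1463 3077447/86317]
step 2: x' = [2265167073/217143539, 329430909/217143539, -1709368782/217143539], P' = [15185487711/217143539 103850748/217143539 -9930903612/217143539; 103850748/217143539 162663441/217143539 39101259/217143539; -9930903612/217143539 39101259/217143539 7987094757/217143539]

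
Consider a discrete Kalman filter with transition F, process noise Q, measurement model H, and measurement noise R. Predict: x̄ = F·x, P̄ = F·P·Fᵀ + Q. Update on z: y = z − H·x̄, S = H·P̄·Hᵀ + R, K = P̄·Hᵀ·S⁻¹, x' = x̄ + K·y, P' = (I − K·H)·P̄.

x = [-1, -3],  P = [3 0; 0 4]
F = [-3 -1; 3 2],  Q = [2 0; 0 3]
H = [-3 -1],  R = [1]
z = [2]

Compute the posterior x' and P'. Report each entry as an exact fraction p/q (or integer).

x̄ = F·x = [6, -9]
P̄ = F·P·Fᵀ + Q = [33 -35; -35 46]
y = z − H·x̄ = [11]
S = H·P̄·Hᵀ + R = [134]
K = P̄·Hᵀ·S⁻¹ = [-32/67; 59/134]
x' = x̄ + K·y = [50/67, -557/134]
P' = (I − K·H)·P̄ = [163/67 -457/67; -457/67 2683/134]

x' = [50/67, -557/134]
P' = [163/67 -457/67; -457/67 2683/134]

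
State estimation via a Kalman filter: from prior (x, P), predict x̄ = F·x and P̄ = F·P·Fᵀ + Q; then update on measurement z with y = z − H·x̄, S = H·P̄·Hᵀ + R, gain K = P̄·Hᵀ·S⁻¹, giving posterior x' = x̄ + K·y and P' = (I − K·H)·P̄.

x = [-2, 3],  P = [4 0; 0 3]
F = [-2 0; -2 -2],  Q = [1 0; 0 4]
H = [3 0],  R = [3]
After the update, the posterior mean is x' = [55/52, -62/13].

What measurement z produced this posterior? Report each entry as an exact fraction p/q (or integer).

x̄ = F·x = [4, -2]
P̄ = F·P·Fᵀ + Q = [17 16; 16 32]
S = H·P̄·Hᵀ + R = [156]
K = P̄·Hᵀ·S⁻¹ = [17/52; 4/13]
x' − x̄ = [-153/52, -36/13] = K·y
y = (KᵀK)⁻¹·Kᵀ·(x' − x̄) = [-9]
z = y + H·x̄ = [-9] + [12] = [3]

z = [3]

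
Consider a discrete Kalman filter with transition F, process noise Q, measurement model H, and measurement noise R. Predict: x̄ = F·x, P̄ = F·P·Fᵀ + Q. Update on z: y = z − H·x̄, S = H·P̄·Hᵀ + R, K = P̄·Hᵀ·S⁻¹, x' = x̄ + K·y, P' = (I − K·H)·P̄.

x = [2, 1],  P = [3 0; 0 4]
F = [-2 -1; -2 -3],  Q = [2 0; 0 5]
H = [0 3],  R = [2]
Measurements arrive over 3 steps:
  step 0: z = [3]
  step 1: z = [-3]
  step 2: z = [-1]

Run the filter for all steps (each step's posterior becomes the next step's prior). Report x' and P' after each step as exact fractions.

step 0: x' = [-667/479, 463/479], P' = [3438/479 48/479; 48/479 106/479]
step 1: x' = [175883/160051, -159203/160051], P' = [1089316/160051 28908/160051; 28908/160051 35354/160051]
step 2: x' = [-110738143/52723511, -17216117/52723511], P' = [351232372/52723511 9389180/52723511; 9389180/52723511 11645202/52723511]

step 0: x̄ = F·x = [-5, -7]
step 0: P̄ = F·P·Fᵀ + Q = [18 24; 24 53]
step 0: y = z − H·x̄ = [24]
step 0: S = H·P̄·Hᵀ + R = [479]
step 0: K = P̄·Hᵀ·S⁻¹ = [72/479; 159/479]
step 0: x' = x̄ + K·y = [-667/479, 463/479]
step 0: P' = (I − K·H)·P̄ = [3438/479 48/479; 48/479 106/479]
step 1: x̄ = F·x = [871/479, -55/479]
step 1: P̄ = F·P·Fᵀ + Q = [15008/479 14454/479; 14454/479 17677/479]
step 1: y = z − H·x̄ = [-1272/479]
step 1: S = H·P̄·Hᵀ + R = [160051/479]
step 1: K = P̄·Hᵀ·S⁻¹ = [43362/160051; 53031/160051]
step 1: x' = x̄ + K·y = [175883/160051, -159203/160051]
step 1: P' = (I − K·H)·P̄ = [1089316/160051 28908/160051; 28908/160051 35354/160051]
step 2: x̄ = F·x = [-192563/160051, 125843/160051]
step 2: P̄ = F·P·Fᵀ + Q = [4828352/160051 4694590/160051; 4694590/160051 5822601/160051]
step 2: y = z − H·x̄ = [-537580/160051]
step 2: S = H·P̄·Hᵀ + R = [52723511/160051]
step 2: K = P̄·Hᵀ·S⁻¹ = [14083770/52723511; 17467803/52723511]
step 2: x' = x̄ + K·y = [-110738143/52723511, -17216117/52723511]
step 2: P' = (I − K·H)·P̄ = [351232372/52723511 9389180/52723511; 9389180/52723511 11645202/52723511]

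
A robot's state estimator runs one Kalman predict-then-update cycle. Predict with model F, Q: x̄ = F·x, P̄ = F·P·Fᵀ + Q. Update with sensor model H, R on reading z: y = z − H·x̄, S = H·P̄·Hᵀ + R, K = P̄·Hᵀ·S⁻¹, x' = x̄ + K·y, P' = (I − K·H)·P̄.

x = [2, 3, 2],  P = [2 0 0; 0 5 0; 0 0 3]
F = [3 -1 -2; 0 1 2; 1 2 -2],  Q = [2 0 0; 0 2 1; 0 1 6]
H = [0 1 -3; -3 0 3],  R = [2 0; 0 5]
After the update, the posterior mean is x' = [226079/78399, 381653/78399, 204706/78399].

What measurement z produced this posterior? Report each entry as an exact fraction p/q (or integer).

z = [-3, -1]

x̄ = F·x = [-1, 7, 4]
P̄ = F·P·Fᵀ + Q = [37 -17 8; -17 19 -1; 8 -1 40]
S = H·P̄·Hᵀ + R = [387 -240; -240 554]
K = P̄·Hᵀ·S⁻¹ = [-21797/78399 -14503/52266; 11854/78399 3976/26133; -21997/78399 1352/26133]
x' − x̄ = [304478/78399, -167140/78399, -108890/78399] = K·y
y = (KᵀK)⁻¹·Kᵀ·(x' − x̄) = [2, -16]
z = y + H·x̄ = [2, -16] + [-5, 15] = [-3, -1]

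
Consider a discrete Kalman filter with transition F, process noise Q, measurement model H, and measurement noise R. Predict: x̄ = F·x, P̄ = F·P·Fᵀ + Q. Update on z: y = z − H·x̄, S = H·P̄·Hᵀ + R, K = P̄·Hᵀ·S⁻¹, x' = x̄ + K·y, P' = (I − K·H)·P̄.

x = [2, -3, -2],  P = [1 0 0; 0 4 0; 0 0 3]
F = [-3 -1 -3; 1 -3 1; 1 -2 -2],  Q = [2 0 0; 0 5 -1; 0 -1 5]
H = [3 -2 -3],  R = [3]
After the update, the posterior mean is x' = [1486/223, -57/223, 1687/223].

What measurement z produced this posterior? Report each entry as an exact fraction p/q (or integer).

z = [-2]

x̄ = F·x = [3, 9, 12]
P̄ = F·P·Fᵀ + Q = [42 0 23; 0 45 18; 23 18 34]
S = H·P̄·Hᵀ + R = [669]
K = P̄·Hᵀ·S⁻¹ = [19/223; -48/223; -23/223]
x' − x̄ = [817/223, -2064/223, -989/223] = K·y
y = (KᵀK)⁻¹·Kᵀ·(x' − x̄) = [43]
z = y + H·x̄ = [43] + [-45] = [-2]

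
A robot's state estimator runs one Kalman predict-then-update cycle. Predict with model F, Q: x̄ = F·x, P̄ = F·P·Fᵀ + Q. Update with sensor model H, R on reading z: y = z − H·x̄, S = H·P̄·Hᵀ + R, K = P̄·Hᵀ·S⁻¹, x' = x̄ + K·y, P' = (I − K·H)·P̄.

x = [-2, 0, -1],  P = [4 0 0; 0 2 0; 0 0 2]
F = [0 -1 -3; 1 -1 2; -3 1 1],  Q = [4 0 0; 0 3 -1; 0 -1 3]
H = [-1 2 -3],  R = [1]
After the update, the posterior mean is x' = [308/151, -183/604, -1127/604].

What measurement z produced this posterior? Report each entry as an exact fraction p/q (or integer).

z = [3]

x̄ = F·x = [3, -4, 5]
P̄ = F·P·Fᵀ + Q = [24 -10 -8; -10 17 -11; -8 -11 43]
S = H·P̄·Hᵀ + R = [604]
K = P̄·Hᵀ·S⁻¹ = [-5/151; 77/604; -143/604]
x' − x̄ = [-145/151, 2233/604, -4147/604] = K·y
y = (KᵀK)⁻¹·Kᵀ·(x' − x̄) = [29]
z = y + H·x̄ = [29] + [-26] = [3]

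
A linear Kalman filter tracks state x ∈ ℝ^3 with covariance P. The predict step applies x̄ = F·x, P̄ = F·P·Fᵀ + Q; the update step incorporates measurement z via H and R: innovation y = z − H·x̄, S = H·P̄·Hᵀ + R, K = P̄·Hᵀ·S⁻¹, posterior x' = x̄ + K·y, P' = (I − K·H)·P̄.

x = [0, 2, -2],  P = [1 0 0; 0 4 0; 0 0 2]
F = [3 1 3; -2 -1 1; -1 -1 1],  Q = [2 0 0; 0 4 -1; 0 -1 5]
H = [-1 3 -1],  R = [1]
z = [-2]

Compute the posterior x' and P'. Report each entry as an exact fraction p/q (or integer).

x' = [-87/19, -265/76, -147/38]
P' = [385/19 277/38 36/19; 277/38 607/152 337/76; 36/19 337/76 431/38]

x̄ = F·x = [-4, -4, -4]
P̄ = F·P·Fᵀ + Q = [33 -4 -1; -4 14 7; -1 7 12]
y = z − H·x̄ = [2]
S = H·P̄·Hᵀ + R = [152]
K = P̄·Hᵀ·S⁻¹ = [-11/38; 39/152; 5/76]
x' = x̄ + K·y = [-87/19, -265/76, -147/38]
P' = (I − K·H)·P̄ = [385/19 277/38 36/19; 277/38 607/152 337/76; 36/19 337/76 431/38]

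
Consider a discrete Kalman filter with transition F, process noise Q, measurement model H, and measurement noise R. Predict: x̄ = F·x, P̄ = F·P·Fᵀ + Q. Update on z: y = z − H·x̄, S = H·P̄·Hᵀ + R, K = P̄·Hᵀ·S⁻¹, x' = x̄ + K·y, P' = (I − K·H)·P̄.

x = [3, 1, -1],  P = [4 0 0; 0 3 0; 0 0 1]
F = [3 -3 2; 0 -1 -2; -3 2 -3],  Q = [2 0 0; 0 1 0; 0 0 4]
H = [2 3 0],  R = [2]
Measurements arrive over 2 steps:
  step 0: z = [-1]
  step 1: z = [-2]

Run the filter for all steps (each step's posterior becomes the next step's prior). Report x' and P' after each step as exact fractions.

step 0: x̄ = F·x = [4, 1, -4]
step 0: P̄ = F·P·Fᵀ + Q = [69 5 -60; 5 8 0; -60 0 61]
step 0: y = z − H·x̄ = [-12]
step 0: S = H·P̄·Hᵀ + R = [410]
step 0: K = P̄·Hᵀ·S⁻¹ = [153/410; 17/205; -12/41]
step 0: x' = x̄ + K·y = [-98/205, 1/205, -20/41]
step 0: P' = (I − K·H)·P̄ = [4881/410 -1576/205 -624/41; -1576/205 1062/205 408/41; -624/41 408/41 1061/41]
step 1: x̄ = F·x = [-497/205, 199/205, 596/205]
step 1: P̄ = F·P·Fᵀ + Q = [39201/410 13574/205 -20973/410; 13574/205 30647/205 4218/205; -20973/410 4218/205 26099/410]
step 1: y = z − H·x̄ = [-13/205]
step 1: S = H·P̄·Hᵀ + R = [517523/205]
step 1: K = P̄·Hᵀ·S⁻¹ = [79923/517523; 119089/517523; -8319/517523]
step 1: x' = x̄ + K·y = [-1259746/517523, 494824/517523, 1505131/517523]
step 1: P' = (I − K·H)·P̄ = [36644133/1035046 -12161429/517523 -46459761/1035046; -12161429/517523 8187012/517523 15481041/517523; -46459761/1035046 15481041/517523 65211811/1035046]

step 0: x' = [-98/205, 1/205, -20/41], P' = [4881/410 -1576/205 -624/41; -1576/205 1062/205 408/41; -624/41 408/41 1061/41]
step 1: x' = [-1259746/517523, 494824/517523, 1505131/517523], P' = [36644133/1035046 -12161429/517523 -46459761/1035046; -12161429/517523 8187012/517523 15481041/517523; -46459761/1035046 15481041/517523 65211811/1035046]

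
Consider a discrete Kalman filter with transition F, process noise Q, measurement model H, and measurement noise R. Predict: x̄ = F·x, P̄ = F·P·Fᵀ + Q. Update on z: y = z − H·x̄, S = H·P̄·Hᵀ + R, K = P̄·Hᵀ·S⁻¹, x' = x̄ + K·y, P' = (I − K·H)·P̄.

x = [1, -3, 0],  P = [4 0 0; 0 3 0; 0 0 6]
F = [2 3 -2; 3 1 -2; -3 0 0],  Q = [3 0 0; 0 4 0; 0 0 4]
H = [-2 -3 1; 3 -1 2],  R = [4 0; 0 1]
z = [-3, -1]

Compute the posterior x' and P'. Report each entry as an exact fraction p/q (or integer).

x' = [-99837/323356, 20899/14698, 51596/80839]
P' = [752765/646712 -39803/29396 -377477/161678; -39803/29396 32167/14698 22795/7349; -377477/161678 22795/7349 416978/80839]

x̄ = F·x = [-7, 0, -3]
P̄ = F·P·Fᵀ + Q = [70 57 -24; 57 67 -36; -24 -36 40]
y = z − H·x̄ = [-14, 26]
S = H·P̄·Hᵀ + R = [1923 -262; -262 372]
K = P̄·Hᵀ·S⁻¹ = [-48555/323356 114145/646712; -2777/14698 -1383/29396; 10555/80839 33991/161678]
x' = x̄ + K·y = [-99837/323356, 20899/14698, 51596/80839]
P' = (I − K·H)·P̄ = [752765/646712 -39803/29396 -377477/161678; -39803/29396 32167/14698 22795/7349; -377477/161678 22795/7349 416978/80839]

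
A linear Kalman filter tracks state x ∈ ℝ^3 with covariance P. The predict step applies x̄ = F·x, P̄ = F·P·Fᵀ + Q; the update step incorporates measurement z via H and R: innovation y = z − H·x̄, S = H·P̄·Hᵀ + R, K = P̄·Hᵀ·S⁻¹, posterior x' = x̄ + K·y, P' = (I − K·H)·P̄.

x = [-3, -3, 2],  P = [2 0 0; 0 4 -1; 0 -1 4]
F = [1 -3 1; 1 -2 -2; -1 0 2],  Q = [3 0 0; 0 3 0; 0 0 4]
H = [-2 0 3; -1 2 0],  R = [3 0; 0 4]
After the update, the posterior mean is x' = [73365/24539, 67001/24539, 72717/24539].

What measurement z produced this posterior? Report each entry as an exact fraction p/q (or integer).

x̄ = F·x = [8, -1, 7]
P̄ = F·P·Fᵀ + Q = [51 14 12; 14 29 -14; 12 -14 22]
S = H·P̄·Hᵀ + R = [261 -74; -74 115]
K = P̄·Hᵀ·S⁻¹ = [-9292/24539 -10887/24539; -4794/24539 6304/24539; 1870/24539 -7332/24539]
x' − x̄ = [-122947/24539, 91540/24539, -99056/24539] = K·y
y = (KᵀK)⁻¹·Kᵀ·(x' − x̄) = [-2, 13]
z = y + H·x̄ = [-2, 13] + [5, -10] = [3, 3]

z = [3, 3]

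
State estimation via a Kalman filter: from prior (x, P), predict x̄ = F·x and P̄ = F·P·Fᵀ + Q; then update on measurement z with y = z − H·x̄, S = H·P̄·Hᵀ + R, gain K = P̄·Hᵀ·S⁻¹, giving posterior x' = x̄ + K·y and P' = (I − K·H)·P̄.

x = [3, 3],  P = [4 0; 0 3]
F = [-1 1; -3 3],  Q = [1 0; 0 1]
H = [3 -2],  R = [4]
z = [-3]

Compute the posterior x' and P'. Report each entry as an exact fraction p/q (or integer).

x' = [27/40, 39/16]
P' = [79/20 51/8; 51/8 179/16]

x̄ = F·x = [0, 0]
P̄ = F·P·Fᵀ + Q = [8 21; 21 64]
y = z − H·x̄ = [-3]
S = H·P̄·Hᵀ + R = [80]
K = P̄·Hᵀ·S⁻¹ = [-9/40; -13/16]
x' = x̄ + K·y = [27/40, 39/16]
P' = (I − K·H)·P̄ = [79/20 51/8; 51/8 179/16]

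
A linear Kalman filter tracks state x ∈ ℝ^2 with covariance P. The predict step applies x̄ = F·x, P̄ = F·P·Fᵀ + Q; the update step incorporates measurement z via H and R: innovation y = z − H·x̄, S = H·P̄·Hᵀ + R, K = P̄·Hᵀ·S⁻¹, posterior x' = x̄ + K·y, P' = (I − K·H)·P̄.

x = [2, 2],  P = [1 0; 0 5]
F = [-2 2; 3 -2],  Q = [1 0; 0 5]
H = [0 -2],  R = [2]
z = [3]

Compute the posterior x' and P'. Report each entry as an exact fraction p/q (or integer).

x' = [182/69, -100/69]
P' = [373/69 -26/69; -26/69 34/69]

x̄ = F·x = [0, 2]
P̄ = F·P·Fᵀ + Q = [25 -26; -26 34]
y = z − H·x̄ = [7]
S = H·P̄·Hᵀ + R = [138]
K = P̄·Hᵀ·S⁻¹ = [26/69; -34/69]
x' = x̄ + K·y = [182/69, -100/69]
P' = (I − K·H)·P̄ = [373/69 -26/69; -26/69 34/69]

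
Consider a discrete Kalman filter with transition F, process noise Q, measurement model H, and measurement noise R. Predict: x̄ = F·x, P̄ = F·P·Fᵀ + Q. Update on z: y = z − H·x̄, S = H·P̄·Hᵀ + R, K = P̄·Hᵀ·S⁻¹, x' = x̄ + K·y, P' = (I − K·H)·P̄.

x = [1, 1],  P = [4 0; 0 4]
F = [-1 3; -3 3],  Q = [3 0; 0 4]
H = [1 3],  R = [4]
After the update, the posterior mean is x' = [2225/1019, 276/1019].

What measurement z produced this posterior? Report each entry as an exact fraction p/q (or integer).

x̄ = F·x = [2, 0]
P̄ = F·P·Fᵀ + Q = [43 48; 48 76]
S = H·P̄·Hᵀ + R = [1019]
K = P̄·Hᵀ·S⁻¹ = [187/1019; 276/1019]
x' − x̄ = [187/1019, 276/1019] = K·y
y = (KᵀK)⁻¹·Kᵀ·(x' − x̄) = [1]
z = y + H·x̄ = [1] + [2] = [3]

z = [3]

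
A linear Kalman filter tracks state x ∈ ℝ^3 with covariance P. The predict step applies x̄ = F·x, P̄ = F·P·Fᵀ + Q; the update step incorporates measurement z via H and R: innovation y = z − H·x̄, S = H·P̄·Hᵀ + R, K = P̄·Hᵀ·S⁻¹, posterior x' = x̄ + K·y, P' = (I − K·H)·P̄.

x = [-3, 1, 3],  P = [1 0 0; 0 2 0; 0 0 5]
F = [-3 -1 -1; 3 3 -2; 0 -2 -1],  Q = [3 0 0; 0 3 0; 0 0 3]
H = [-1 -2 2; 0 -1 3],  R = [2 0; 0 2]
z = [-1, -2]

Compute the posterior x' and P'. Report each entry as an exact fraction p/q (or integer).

x̄ = F·x = [5, -12, -5]
P̄ = F·P·Fᵀ + Q = [19 -5 9; -5 50 -2; 9 -2 16]
y = z − H·x̄ = [-10, 1]
S = H·P̄·Hᵀ + R = [245 180; 180 208]
K = P̄·Hᵀ·S⁻¹ = [-243/1160 311/928; -657/1160 205/928; -423/2320 739/1856]
x' = x̄ + K·y = [6895/928, -5675/928, -5157/1856]
P' = (I − K·H)·P̄ = [11787/1160 -8087/1160 -4873/2320; -8087/1160 7307/1160 5213/2320; -4873/2320 5213/2320 4707/4640]

x' = [6895/928, -5675/928, -5157/1856]
P' = [11787/1160 -8087/1160 -4873/2320; -8087/1160 7307/1160 5213/2320; -4873/2320 5213/2320 4707/4640]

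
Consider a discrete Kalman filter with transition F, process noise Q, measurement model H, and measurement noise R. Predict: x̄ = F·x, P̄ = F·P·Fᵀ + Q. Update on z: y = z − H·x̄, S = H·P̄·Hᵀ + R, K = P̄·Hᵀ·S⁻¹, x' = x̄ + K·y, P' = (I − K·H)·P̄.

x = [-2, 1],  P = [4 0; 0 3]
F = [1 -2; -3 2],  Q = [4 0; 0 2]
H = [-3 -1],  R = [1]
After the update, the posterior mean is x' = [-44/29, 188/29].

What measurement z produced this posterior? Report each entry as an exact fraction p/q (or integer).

z = [-2]

x̄ = F·x = [-4, 8]
P̄ = F·P·Fᵀ + Q = [20 -24; -24 50]
S = H·P̄·Hᵀ + R = [87]
K = P̄·Hᵀ·S⁻¹ = [-12/29; 22/87]
x' − x̄ = [72/29, -44/29] = K·y
y = (KᵀK)⁻¹·Kᵀ·(x' − x̄) = [-6]
z = y + H·x̄ = [-6] + [4] = [-2]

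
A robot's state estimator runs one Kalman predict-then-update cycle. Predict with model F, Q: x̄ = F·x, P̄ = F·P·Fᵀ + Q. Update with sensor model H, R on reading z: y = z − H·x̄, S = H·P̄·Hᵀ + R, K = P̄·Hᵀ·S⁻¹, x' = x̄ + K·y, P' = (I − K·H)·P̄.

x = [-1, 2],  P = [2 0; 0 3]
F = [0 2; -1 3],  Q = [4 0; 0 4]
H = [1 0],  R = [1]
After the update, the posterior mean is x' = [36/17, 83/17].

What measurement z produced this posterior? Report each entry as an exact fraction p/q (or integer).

x̄ = F·x = [4, 7]
P̄ = F·P·Fᵀ + Q = [16 18; 18 33]
S = H·P̄·Hᵀ + R = [17]
K = P̄·Hᵀ·S⁻¹ = [16/17; 18/17]
x' − x̄ = [-32/17, -36/17] = K·y
y = (KᵀK)⁻¹·Kᵀ·(x' − x̄) = [-2]
z = y + H·x̄ = [-2] + [4] = [2]

z = [2]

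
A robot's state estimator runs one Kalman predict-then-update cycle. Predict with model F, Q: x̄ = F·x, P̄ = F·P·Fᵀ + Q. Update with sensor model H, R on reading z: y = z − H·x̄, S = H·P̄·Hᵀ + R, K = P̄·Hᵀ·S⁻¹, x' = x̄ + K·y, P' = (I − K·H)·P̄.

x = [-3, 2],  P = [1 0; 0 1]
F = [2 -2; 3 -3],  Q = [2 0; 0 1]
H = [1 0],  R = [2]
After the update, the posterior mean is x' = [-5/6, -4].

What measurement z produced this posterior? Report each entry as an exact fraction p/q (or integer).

x̄ = F·x = [-10, -15]
P̄ = F·P·Fᵀ + Q = [10 12; 12 19]
S = H·P̄·Hᵀ + R = [12]
K = P̄·Hᵀ·S⁻¹ = [5/6; 1]
x' − x̄ = [55/6, 11] = K·y
y = (KᵀK)⁻¹·Kᵀ·(x' − x̄) = [11]
z = y + H·x̄ = [11] + [-10] = [1]

z = [1]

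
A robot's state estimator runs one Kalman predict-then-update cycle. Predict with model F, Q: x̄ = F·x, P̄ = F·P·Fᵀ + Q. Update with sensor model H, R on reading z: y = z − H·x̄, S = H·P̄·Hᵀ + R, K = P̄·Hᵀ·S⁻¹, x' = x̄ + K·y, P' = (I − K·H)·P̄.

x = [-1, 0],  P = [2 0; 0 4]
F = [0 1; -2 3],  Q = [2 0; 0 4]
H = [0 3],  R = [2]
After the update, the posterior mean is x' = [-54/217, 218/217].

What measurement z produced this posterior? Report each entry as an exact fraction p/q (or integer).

z = [3]

x̄ = F·x = [0, 2]
P̄ = F·P·Fᵀ + Q = [6 12; 12 48]
S = H·P̄·Hᵀ + R = [434]
K = P̄·Hᵀ·S⁻¹ = [18/217; 72/217]
x' − x̄ = [-54/217, -216/217] = K·y
y = (KᵀK)⁻¹·Kᵀ·(x' − x̄) = [-3]
z = y + H·x̄ = [-3] + [6] = [3]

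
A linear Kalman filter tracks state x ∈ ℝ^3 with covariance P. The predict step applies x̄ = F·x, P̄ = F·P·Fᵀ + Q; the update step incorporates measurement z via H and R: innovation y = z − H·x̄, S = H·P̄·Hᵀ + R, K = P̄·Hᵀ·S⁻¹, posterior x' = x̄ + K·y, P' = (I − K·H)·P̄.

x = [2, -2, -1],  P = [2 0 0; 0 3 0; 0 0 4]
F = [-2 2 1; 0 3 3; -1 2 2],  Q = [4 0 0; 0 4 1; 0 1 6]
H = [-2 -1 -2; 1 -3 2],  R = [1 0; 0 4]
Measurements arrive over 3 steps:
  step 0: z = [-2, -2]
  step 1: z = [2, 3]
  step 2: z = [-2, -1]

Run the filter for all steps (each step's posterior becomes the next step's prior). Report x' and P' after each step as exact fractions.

step 0: x̄ = F·x = [-9, -9, -8]
step 0: P̄ = F·P·Fᵀ + Q = [28 30 24; 30 67 43; 24 43 36]
step 0: y = z − H·x̄ = [-45, -4]
step 0: S = H·P̄·Hᵀ + R = [808 179; 179 179]
step 0: K = P̄·Hᵀ·S⁻¹ = [-120/629 12674/112591; -128/629 -30553/112591; -130/629 2513/112591]
step 0: x' = x̄ + K·y = [-97415/112591, 139933/112591, 136370/112591]
step 0: P' = (I − K·H)·P̄ = [451664/112591 -120220/112591 -380814/112591; -120220/112591 66336/112591 98508/112591; -380814/112591 98508/112591 343195/112591]
step 1: x̄ = F·x = [611066/112591, 828909/112591, 650021/112591]
step 1: P̄ = F·P·Fᵀ + Q = [5744607/112591 5320377/112591 5071500/112591; 5320377/112591 5909287/112591 5254975/112591; 5071500/112591 5254975/112591 5557534/112591]
step 1: y = z − H·x̄ = [3576265/112591, 913392/112591]
step 1: S = H·P̄·Hᵀ + R = [134103850/112591 1201296/112591; 1201296/112591 6912728/112591]
step 1: K = P̄·Hᵀ·S⁻¹ = [-206752323/1027591378 24999987/1027591378; -205143903/1027591378 -492844801/2055182756; -204039369/1027591378 392544529/4110365512]
step 1: x' = x̄ + K·y = [-787275673/1027591378, -949893579/1027591378, 247745195/1027591378]
step 1: P' = (I − K·H)·P̄ = [2952597651/1027591378 -711461319/1027591378 -1246745415/513795689; -711461319/1027591378 237786853/513795689 1152492835/2055182756; -1246745415/513795689 1152492835/2055182756 9229549223/4110365512]
step 2: x̄ = F·x = [-77490617/1027591378, -1053222576/513795689, -617021095/1027591378]
step 2: P̄ = F·P·Fᵀ + Q = [152404311151/4110365512 136766139219/4110365512 65231930613/2055182756; 136766139219/4110365512 158117800531/4110365512 68510341811/2055182756; 65231930613/2055182756 68510341811/2055182756 18839884951/513795689]
step 2: y = z − H·x̄ = [-2775325666/513795689, -6035394027/1027591378]
step 2: S = H·P̄·Hᵀ + R = [3513579910251/4110365512 7899362043/2055182756; 7899362043/2055182756 31474087817/513795689]
step 2: K = P̄·Hᵀ·S⁻¹ = [-86091091277689/430348191134565 3528882430493/143449397044855; -2605150789731/13040854276805 -3127710580244/13040854276805; -85846223556496/430348191134565 13668259519487/143449397044855]
step 2: x' = x̄ + K·y = [74079853906489/86069638226913, 1141972443828/2608170855361, -7106220111605/86069638226913]
step 2: P' = (I − K·H)·P̄ = [1234828950749857/430348191134565 -9023367035137/13040854276805 -1042897849031252/430348191134565; -9023367035137/13040854276805 6034840036461/13040854276805 7308522411772/13040854276805; -1042897849031252/430348191134565 7308522411772/13040854276805 965230341015262/430348191134565]

step 0: x' = [-97415/112591, 139933/112591, 136370/112591], P' = [451664/112591 -120220/112591 -380814/112591; -120220/112591 66336/112591 98508/112591; -380814/112591 98508/112591 343195/112591]
step 1: x' = [-787275673/1027591378, -949893579/1027591378, 247745195/1027591378], P' = [2952597651/1027591378 -711461319/1027591378 -1246745415/513795689; -711461319/1027591378 237786853/513795689 1152492835/2055182756; -1246745415/513795689 1152492835/2055182756 9229549223/4110365512]
step 2: x' = [74079853906489/86069638226913, 1141972443828/2608170855361, -7106220111605/86069638226913], P' = [1234828950749857/430348191134565 -9023367035137/13040854276805 -1042897849031252/430348191134565; -9023367035137/13040854276805 6034840036461/13040854276805 7308522411772/13040854276805; -1042897849031252/430348191134565 7308522411772/13040854276805 965230341015262/430348191134565]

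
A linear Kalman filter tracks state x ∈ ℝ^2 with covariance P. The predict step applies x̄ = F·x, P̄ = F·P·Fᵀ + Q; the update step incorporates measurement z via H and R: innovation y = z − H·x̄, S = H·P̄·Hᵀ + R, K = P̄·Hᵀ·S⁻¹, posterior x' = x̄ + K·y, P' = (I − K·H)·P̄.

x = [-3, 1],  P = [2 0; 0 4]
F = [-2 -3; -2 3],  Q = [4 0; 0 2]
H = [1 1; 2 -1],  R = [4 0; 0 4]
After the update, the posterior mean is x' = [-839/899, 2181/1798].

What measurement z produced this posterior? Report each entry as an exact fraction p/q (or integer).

z = [-1, -3]

x̄ = F·x = [3, 9]
P̄ = F·P·Fᵀ + Q = [48 -28; -28 46]
S = H·P̄·Hᵀ + R = [42 22; 22 354]
K = P̄·Hᵀ·S⁻¹ = [272/899 298/899; 1077/1798 -585/1798]
x' − x̄ = [-3536/899, -14001/1798] = K·y
y = (KᵀK)⁻¹·Kᵀ·(x' − x̄) = [-13, 0]
z = y + H·x̄ = [-13, 0] + [12, -3] = [-1, -3]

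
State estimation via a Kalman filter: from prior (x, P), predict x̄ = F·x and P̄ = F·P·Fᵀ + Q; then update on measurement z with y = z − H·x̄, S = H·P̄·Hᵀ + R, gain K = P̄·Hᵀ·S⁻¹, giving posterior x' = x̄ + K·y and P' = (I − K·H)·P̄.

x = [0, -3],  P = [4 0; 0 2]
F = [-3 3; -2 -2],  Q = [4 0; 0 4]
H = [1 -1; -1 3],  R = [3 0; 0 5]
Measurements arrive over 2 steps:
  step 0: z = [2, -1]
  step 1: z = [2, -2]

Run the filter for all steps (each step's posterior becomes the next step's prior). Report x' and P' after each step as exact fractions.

step 0: x' = [11207/6959, 1786/6959], P' = [48230/6959 20900/6959; 20900/6959 12260/6959]
step 1: x' = [12628663/32084161, -21581398/32084161], P' = [182704658/32084161 81884036/32084161; 81884036/32084161 51495932/32084161]

step 0: x̄ = F·x = [-9, 6]
step 0: P̄ = F·P·Fᵀ + Q = [58 12; 12 28]
step 0: y = z − H·x̄ = [17, -28]
step 0: S = H·P̄·Hᵀ + R = [65 -94; -94 243]
step 0: K = P̄·Hᵀ·S⁻¹ = [9110/6959 2894/6959; 2880/6959 3176/6959]
step 0: x' = x̄ + K·y = [11207/6959, 1786/6959]
step 0: P' = (I − K·H)·P̄ = [48230/6959 20900/6959; 20900/6959 12260/6959]
step 1: x̄ = F·x = [-28263/6959, -25986/6959]
step 1: P̄ = F·P·Fᵀ + Q = [196046/6959 215820/6959; 215820/6959 436996/6959]
step 1: y = z − H·x̄ = [16195/6959, 35777/6959]
step 1: S = H·P̄·Hᵀ + R = [222279/6959 -643754/6959; -643754/6959 2868885/6959]
step 1: K = P̄·Hᵀ·S⁻¹ = [33606874/32084161 12589490/32084161; 10129368/32084161 14520752/32084161]
step 1: x' = x̄ + K·y = [12628663/32084161, -21581398/32084161]
step 1: P' = (I − K·H)·P̄ = [182704658/32084161 81884036/32084161; 81884036/32084161 51495932/32084161]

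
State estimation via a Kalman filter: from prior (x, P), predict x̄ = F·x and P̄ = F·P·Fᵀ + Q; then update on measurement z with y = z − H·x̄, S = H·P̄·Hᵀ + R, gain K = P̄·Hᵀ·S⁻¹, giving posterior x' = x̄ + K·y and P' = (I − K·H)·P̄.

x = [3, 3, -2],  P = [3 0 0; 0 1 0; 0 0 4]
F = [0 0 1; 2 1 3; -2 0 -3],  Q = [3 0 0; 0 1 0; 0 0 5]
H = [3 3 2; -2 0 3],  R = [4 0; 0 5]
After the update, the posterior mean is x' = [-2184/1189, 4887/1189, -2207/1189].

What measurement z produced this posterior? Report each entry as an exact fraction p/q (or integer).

x̄ = F·x = [-2, 3, 0]
P̄ = F·P·Fᵀ + Q = [7 12 -12; 12 50 -48; -12 -48 53]
S = H·P̄·Hᵀ + R = [225 -288; -288 654]
K = P̄·Hᵀ·S⁻¹ = [133/1189 -97/3567; 194/1189 -220/1189; 718/10701 2207/7134]
x' − x̄ = [194/1189, 1320/1189, -2207/1189] = K·y
y = (KᵀK)⁻¹·Kᵀ·(x' − x̄) = [0, -6]
z = y + H·x̄ = [0, -6] + [3, 4] = [3, -2]

z = [3, -2]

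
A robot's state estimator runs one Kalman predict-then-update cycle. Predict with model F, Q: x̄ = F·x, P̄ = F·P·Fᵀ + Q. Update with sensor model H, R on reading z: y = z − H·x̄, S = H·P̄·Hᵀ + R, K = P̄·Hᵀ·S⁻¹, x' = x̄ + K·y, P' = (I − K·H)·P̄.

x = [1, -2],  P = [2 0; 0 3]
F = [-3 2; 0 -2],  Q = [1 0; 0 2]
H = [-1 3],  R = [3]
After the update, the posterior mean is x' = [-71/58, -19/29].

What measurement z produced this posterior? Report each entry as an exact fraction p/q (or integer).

x̄ = F·x = [-7, 4]
P̄ = F·P·Fᵀ + Q = [31 -12; -12 14]
S = H·P̄·Hᵀ + R = [232]
K = P̄·Hᵀ·S⁻¹ = [-67/232; 27/116]
x' − x̄ = [335/58, -135/29] = K·y
y = (KᵀK)⁻¹·Kᵀ·(x' − x̄) = [-20]
z = y + H·x̄ = [-20] + [19] = [-1]

z = [-1]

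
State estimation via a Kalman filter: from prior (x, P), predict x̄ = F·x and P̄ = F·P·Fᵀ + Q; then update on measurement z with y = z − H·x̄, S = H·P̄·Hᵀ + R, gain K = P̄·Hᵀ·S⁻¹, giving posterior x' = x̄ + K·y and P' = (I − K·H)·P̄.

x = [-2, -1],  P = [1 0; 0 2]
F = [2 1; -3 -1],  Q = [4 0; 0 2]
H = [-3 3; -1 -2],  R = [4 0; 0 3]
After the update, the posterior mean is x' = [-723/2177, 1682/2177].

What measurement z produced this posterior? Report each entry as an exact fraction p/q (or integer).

z = [3, -1]

x̄ = F·x = [-5, 7]
P̄ = F·P·Fᵀ + Q = [10 -8; -8 13]
S = H·P̄·Hᵀ + R = [355 -72; -72 33]
K = P̄·Hᵀ·S⁻¹ = [-450/2177 -586/2177; 261/2177 -618/2177]
x' − x̄ = [10162/2177, -13557/2177] = K·y
y = (KᵀK)⁻¹·Kᵀ·(x' − x̄) = [-33, 8]
z = y + H·x̄ = [-33, 8] + [36, -9] = [3, -1]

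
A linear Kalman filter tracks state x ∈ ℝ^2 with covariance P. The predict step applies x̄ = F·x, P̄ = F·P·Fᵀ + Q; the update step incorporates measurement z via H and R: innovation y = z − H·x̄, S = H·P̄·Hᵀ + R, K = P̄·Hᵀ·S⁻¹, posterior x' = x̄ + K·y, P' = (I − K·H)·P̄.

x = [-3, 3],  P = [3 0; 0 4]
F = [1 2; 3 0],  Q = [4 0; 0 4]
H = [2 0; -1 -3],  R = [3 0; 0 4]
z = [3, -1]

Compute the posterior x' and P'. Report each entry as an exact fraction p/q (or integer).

x' = [4167/2420, -939/2420]
P' = [867/1210 -279/1210; -279/1210 619/1210]

x̄ = F·x = [3, -9]
P̄ = F·P·Fᵀ + Q = [23 9; 9 31]
y = z − H·x̄ = [-3, -25]
S = H·P̄·Hᵀ + R = [95 -100; -100 360]
K = P̄·Hᵀ·S⁻¹ = [289/605 -3/484; -93/605 -789/2420]
x' = x̄ + K·y = [4167/2420, -939/2420]
P' = (I − K·H)·P̄ = [867/1210 -279/1210; -279/1210 619/1210]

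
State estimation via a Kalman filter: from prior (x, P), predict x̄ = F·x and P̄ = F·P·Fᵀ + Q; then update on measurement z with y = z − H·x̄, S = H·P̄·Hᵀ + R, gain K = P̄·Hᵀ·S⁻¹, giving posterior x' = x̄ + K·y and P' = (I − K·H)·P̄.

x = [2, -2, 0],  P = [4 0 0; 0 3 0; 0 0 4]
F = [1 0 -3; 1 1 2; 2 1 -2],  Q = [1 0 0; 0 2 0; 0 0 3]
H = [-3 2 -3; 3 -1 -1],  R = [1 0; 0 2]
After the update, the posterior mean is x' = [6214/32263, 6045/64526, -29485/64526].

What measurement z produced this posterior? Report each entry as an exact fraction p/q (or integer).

z = [1, 1]

x̄ = F·x = [2, 0, 2]
P̄ = F·P·Fᵀ + Q = [41 -20 32; -20 25 -5; 32 -5 38]
S = H·P̄·Hᵀ + R = [1688 -682; -682 352]
K = P̄·Hᵀ·S⁻¹ = [-703/5866 5365/64526; -240/2933 -24895/64526; -1567/5866 -10924/32263]
x' − x̄ = [-58312/32263, 6045/64526, -158537/64526] = K·y
y = (KᵀK)⁻¹·Kᵀ·(x' − x̄) = [13, -3]
z = y + H·x̄ = [13, -3] + [-12, 4] = [1, 1]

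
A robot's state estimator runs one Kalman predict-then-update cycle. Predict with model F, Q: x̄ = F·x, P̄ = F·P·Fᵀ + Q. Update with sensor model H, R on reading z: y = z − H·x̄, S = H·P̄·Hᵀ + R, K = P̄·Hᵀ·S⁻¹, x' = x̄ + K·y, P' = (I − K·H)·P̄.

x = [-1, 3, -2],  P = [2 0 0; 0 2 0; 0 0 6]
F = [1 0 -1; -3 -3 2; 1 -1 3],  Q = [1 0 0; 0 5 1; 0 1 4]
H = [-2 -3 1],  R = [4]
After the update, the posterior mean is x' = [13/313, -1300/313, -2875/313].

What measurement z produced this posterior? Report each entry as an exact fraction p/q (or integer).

x̄ = F·x = [1, -10, -10]
P̄ = F·P·Fᵀ + Q = [9 -18 -16; -18 65 37; -16 37 62]
S = H·P̄·Hᵀ + R = [313]
K = P̄·Hᵀ·S⁻¹ = [20/313; -122/313; -17/313]
x' − x̄ = [-300/313, 1830/313, 255/313] = K·y
y = (KᵀK)⁻¹·Kᵀ·(x' − x̄) = [-15]
z = y + H·x̄ = [-15] + [18] = [3]

z = [3]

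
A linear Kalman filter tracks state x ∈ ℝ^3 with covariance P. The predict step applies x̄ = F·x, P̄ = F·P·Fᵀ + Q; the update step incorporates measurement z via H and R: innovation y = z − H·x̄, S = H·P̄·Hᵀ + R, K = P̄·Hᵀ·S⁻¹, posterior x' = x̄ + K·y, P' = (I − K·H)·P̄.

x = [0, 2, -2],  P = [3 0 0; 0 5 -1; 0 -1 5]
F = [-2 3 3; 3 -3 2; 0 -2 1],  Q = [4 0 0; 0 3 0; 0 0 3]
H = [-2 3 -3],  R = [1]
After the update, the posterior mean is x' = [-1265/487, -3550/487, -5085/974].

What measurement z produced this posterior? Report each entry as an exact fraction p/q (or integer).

x̄ = F·x = [0, -10, -6]
P̄ = F·P·Fᵀ + Q = [88 -30 -12; -30 107 47; -12 47 32]
S = H·P̄·Hᵀ + R = [974]
K = P̄·Hᵀ·S⁻¹ = [-115/487; 120/487; 69/974]
x' − x̄ = [-1265/487, 1320/487, 759/974] = K·y
y = (KᵀK)⁻¹·Kᵀ·(x' − x̄) = [11]
z = y + H·x̄ = [11] + [-12] = [-1]

z = [-1]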